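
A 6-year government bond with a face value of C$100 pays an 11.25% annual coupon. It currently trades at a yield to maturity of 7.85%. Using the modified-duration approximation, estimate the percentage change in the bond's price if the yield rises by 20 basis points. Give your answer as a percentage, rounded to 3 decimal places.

-0.885%

Periodic yield y = 0.0785. Modified duration first:
  t   CF        PV=CF/(1+0.0785)^t    t·PV
  1        11.25        10.4312        10.4312
  2        11.25         9.6719        19.3438
  3        11.25         8.9679        26.9038
  4        11.25         8.3152        33.2607
  5        11.25         7.7100        38.5498
  6       111.25        70.6934       424.1606
  Σ                    115.7896       552.6499
P = 115.7896; D_Mac = 4.77288 yrs; D_mod = 4.77288/(1+0.0785) = 4.42548 yrs.
ΔP/P ≈ -D_mod · Δy = -4.42548 × (+0.002) = -0.008851 = -0.8851%.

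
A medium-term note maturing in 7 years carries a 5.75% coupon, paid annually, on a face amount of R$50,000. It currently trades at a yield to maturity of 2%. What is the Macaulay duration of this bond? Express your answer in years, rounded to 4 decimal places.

6.0779 years

Periodic yield y = 0.02. Discount each cash flow and weight by its year:
  t   CF        PV=CF/(1+0.02)^t    t·PV
  1     2,875.00     2,818.6275     2,818.6275
  2     2,875.00     2,763.3602     5,526.7205
  3     2,875.00     2,709.1767     8,127.5301
  4     2,875.00     2,656.0556    10,624.2224
  5     2,875.00     2,603.9761    13,019.8804
  6     2,875.00     2,552.9177    15,317.5063
  7    52,875.00    46,030.8694   322,216.0861
  Σ                 62,134.9833   377,650.5733
Price P = Σ PV = 62,134.9833.
Macaulay duration = Σ(t·PV) / P = 377,650.5733 / 62,134.9833 = 6.07791 years.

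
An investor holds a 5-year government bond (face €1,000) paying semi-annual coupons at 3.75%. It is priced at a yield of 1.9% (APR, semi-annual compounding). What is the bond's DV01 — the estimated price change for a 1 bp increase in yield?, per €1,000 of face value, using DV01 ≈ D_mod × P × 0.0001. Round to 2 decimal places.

€0.50

Periodic yield y = 0.0095.
  t   CF        PV=CF/(1+0.0095)^t    t·PV
  1        18.75        18.5736        18.5736
  2        18.75        18.3988        36.7975
  3        18.75        18.2256        54.6769
  4        18.75        18.0541        72.2164
  5        18.75        17.8842        89.4210
  6        18.75        17.7159       106.2954
  7        18.75        17.5492       122.8443
  8        18.75        17.3840       139.0723
  9        18.75        17.2204       154.9840
  10    1,018.75       926.8392     9,268.3919
  Σ                  1,087.8450    10,063.2733
P = 1,087.8450; D_Mac = 9.25065 half-year periods = 4.62532 yrs; D_mod = 4.58180 yrs.
DV01 ≈ 4.58180 × 1,087.8450 × 0.0001 = 0.498429.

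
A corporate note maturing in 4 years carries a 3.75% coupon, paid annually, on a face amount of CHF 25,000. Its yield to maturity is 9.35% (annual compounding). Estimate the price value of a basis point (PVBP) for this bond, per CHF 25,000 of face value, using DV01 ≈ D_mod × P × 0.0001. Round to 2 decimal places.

CHF 7.05

Periodic yield y = 0.0935.
  t   CF        PV=CF/(1+0.0935)^t    t·PV
  1       937.50       857.3388       857.3388
  2       937.50       784.0318     1,568.0637
  3       937.50       716.9930     2,150.9790
  4    25,937.50    18,140.6550    72,562.6201
  Σ                 20,499.0187    77,139.0016
P = 20,499.0187; D_Mac = 3.76306 yrs; D_mod = 3.44130 yrs.
DV01 ≈ 3.44130 × 20,499.0187 × 0.0001 = 7.054321.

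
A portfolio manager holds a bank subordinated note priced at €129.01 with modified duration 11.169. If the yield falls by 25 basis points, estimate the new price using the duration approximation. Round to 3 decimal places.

€132.612

Duration approximation: ΔP/P ≈ -D_mod · Δy = -11.169 × (-0.0025) = +0.0279225.
New price ≈ 129.01 × (1 + 0.0279225) = 132.612281725.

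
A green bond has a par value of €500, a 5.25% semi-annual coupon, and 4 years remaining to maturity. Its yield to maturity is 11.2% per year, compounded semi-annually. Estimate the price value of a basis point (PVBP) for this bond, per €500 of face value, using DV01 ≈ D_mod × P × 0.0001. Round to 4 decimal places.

Periodic yield y = 0.056.
  t   CF        PV=CF/(1+0.056)^t    t·PV
  1       13.125        12.4290        12.4290
  2       13.125        11.7699        23.5397
  3       13.125        11.1457        33.4371
  4       13.125        10.5546        42.2186
  5       13.125         9.9949        49.9746
  6       13.125         9.4649        56.7894
  7       13.125         8.9630        62.7408
  8      513.125       331.8271     2,654.6167
  Σ                    406.1491     2,935.7459
P = 406.1491; D_Mac = 7.22825 half-year periods = 3.61412 yrs; D_mod = 3.42247 yrs.
DV01 ≈ 3.42247 × 406.1491 × 0.0001 = 0.139003.

€0.1390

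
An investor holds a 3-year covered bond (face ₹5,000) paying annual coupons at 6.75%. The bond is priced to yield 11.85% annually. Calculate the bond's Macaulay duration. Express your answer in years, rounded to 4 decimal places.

2.8009 years

Periodic yield y = 0.1185. Discount each cash flow and weight by its year:
  t   CF        PV=CF/(1+0.1185)^t    t·PV
  1       337.50       301.7434       301.7434
  2       337.50       269.7751       539.5501
  3     5,337.50     3,814.4324    11,443.2972
  Σ                  4,385.9509    12,284.5907
Price P = Σ PV = 4,385.9509.
Macaulay duration = Σ(t·PV) / P = 12,284.5907 / 4,385.9509 = 2.80090 years.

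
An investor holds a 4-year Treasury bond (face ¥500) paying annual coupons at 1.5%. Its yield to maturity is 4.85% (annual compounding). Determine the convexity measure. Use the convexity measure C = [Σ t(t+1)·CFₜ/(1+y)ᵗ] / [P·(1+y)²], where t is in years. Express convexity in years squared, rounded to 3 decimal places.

With y = 0.0485:
  t   CF        PV=CF/(1+0.0485)^t    t·PV        t(t+1)·PV
  1         7.50         7.1531         7.1531          14.3062
  2         7.50         6.8222        13.6444          40.9332
  3         7.50         6.5066        19.5199          78.0795
  4       507.50       419.9159     1,679.6636       8,398.3178
  Σ                    440.3978     1,719.9809       8,531.6366
P = 440.3978.
Convexity = Σ t(t+1)·PV / [P·(1+y)²] = 8,531.6366 / (440.3978 × 1.099352) = 17.62180.

17.622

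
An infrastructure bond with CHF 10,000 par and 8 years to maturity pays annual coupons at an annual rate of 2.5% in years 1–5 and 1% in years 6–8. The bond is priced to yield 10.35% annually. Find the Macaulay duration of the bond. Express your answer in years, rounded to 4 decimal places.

Periodic yield y = 0.1035. Discount each cash flow and weight by its year:
  t   CF        PV=CF/(1+0.1035)^t    t·PV
  1       250.00       226.5519       226.5519
  2       250.00       205.3030       410.6060
  3       250.00       186.0471       558.1414
  4       250.00       168.5973       674.3893
  5       250.00       152.7842       763.9208
  6       100.00        55.3817       332.2900
  7       100.00        50.1873       351.3109
  8    10,100.00     4,593.4889    36,747.9114
  Σ                  5,638.3414    40,065.1217
Price P = Σ PV = 5,638.3414.
Macaulay duration = Σ(t·PV) / P = 40,065.1217 / 5,638.3414 = 7.10583 years.

7.1058 years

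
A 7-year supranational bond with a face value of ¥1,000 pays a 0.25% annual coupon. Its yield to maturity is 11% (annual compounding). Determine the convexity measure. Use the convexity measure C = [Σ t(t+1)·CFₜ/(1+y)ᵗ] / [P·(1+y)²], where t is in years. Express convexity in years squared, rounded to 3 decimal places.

With y = 0.11:
  t   CF        PV=CF/(1+0.11)^t    t·PV        t(t+1)·PV
  1         2.50         2.2523         2.2523           4.5045
  2         2.50         2.0291         4.0581          12.1743
  3         2.50         1.8280         5.4839          21.9357
  4         2.50         1.6468         6.5873          32.9365
  5         2.50         1.4836         7.4181          44.5088
  6         2.50         1.3366         8.0196          56.1373
  7     1,002.50       482.8626     3,380.0379      27,040.3032
  Σ                    493.4389     3,413.8573      27,212.5005
P = 493.4389.
Convexity = Σ t(t+1)·PV / [P·(1+y)²] = 27,212.5005 / (493.4389 × 1.232100) = 44.75990.

44.760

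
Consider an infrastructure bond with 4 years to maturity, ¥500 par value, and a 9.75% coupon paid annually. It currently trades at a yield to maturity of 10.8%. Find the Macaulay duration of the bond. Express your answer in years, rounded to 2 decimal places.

3.49 years

Periodic yield y = 0.108. Discount each cash flow and weight by its year:
  t   CF        PV=CF/(1+0.108)^t    t·PV
  1        48.75        43.9982        43.9982
  2        48.75        39.7096        79.4191
  3        48.75        35.8390       107.5169
  4       548.75       364.0957     1,456.3826
  Σ                    483.6424     1,687.3168
Price P = Σ PV = 483.6424.
Macaulay duration = Σ(t·PV) / P = 1,687.3168 / 483.6424 = 3.48877 years.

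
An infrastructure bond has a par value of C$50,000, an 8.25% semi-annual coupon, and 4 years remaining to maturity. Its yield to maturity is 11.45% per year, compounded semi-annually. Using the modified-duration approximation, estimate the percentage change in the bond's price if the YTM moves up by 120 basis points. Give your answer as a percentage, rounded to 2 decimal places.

Periodic yield y = 0.05725. Modified duration first:
  t   CF        PV=CF/(1+0.05725)^t    t·PV
  1     2,062.50     1,950.8158     1,950.8158
  2     2,062.50     1,845.1793     3,690.3586
  3     2,062.50     1,745.2630     5,235.7889
  4     2,062.50     1,650.7571     6,603.0285
  5     2,062.50     1,561.3688     7,806.8438
  6     2,062.50     1,476.8208     8,860.9247
  7     2,062.50     1,396.8511     9,777.9574
  8    52,062.50    33,350.5859   266,804.6873
  Σ                 44,977.6417   310,730.4051
P = 44,977.6417; D_Mac = 6.90855 half-year periods = 3.45428 yrs; D_mod = 3.45428/(1+0.05725) = 3.26723 yrs.
ΔP/P ≈ -D_mod · Δy = -3.26723 × (+0.012) = -0.039207 = -3.9207%.

-3.92%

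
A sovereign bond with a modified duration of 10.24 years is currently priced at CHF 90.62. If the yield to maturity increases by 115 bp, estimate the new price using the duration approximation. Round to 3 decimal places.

CHF 79.949

Duration approximation: ΔP/P ≈ -D_mod · Δy = -10.24 × (+0.0115) = -0.117760.
New price ≈ 90.62 × (1 - 0.117760) = 79.9485888.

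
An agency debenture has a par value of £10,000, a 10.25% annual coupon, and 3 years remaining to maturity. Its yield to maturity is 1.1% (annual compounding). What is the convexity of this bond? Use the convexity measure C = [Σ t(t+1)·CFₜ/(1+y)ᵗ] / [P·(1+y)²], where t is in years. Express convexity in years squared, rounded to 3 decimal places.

10.494

With y = 0.011:
  t   CF        PV=CF/(1+0.011)^t    t·PV        t(t+1)·PV
  1     1,025.00     1,013.8477     1,013.8477       2,027.6954
  2     1,025.00     1,002.8167     2,005.6334       6,016.9002
  3    11,025.00    10,669.0348    32,007.1044     128,028.4175
  Σ                 12,685.6992    35,026.5854     136,073.0130
P = 12,685.6992.
Convexity = Σ t(t+1)·PV / [P·(1+y)²] = 136,073.0130 / (12,685.6992 × 1.022121) = 10.49434.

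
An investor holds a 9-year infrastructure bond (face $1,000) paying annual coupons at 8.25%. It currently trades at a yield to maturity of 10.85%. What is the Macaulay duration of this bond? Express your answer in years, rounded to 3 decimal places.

6.487 years

Periodic yield y = 0.1085. Discount each cash flow and weight by its year:
  t   CF        PV=CF/(1+0.1085)^t    t·PV
  1        82.50        74.4249        74.4249
  2        82.50        67.1402       134.2804
  3        82.50        60.5685       181.7055
  4        82.50        54.6401       218.5602
  5        82.50        49.2919       246.4594
  6        82.50        44.4672       266.8032
  7        82.50        40.1147       280.8032
  8        82.50        36.1883       289.5065
  9     1,082.50       428.3577     3,855.2197
  Σ                    855.1936     5,547.7632
Price P = Σ PV = 855.1936.
Macaulay duration = Σ(t·PV) / P = 5,547.7632 / 855.1936 = 6.48714 years.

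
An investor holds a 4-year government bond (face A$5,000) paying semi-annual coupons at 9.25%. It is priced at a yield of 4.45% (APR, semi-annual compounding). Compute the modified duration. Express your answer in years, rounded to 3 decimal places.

3.408 years

Periodic yield y = 0.02225. First find Macaulay duration:
  t   CF        PV=CF/(1+0.02225)^t    t·PV
  1       231.25       226.2167       226.2167
  2       231.25       221.2929       442.5858
  3       231.25       216.4763       649.4289
  4       231.25       211.7646       847.0582
  5       231.25       207.1553     1,035.7767
  6       231.25       202.6465     1,215.8788
  7       231.25       198.2357     1,387.6500
  8     5,231.25     4,386.8069    35,094.4555
  Σ                  5,870.5949    40,899.0507
P = 5,870.5949; Macaulay duration = 40,899.0507 / 5,870.5949 = 6.96676 half-year periods = 3.48338 years.
Modified duration = D_Mac / (1 + y) = 3.48338 / 1.02225 = 3.40756 years.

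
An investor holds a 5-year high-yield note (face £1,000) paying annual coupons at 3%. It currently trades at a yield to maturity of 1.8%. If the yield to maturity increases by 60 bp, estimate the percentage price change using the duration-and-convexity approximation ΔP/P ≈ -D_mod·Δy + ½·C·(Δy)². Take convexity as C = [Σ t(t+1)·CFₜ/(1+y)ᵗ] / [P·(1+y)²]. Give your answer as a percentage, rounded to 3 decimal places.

-2.737%

With y = 0.018:
  t   CF        PV=CF/(1+0.018)^t    t·PV        t(t+1)·PV
  1        30.00        29.4695        29.4695          58.9391
  2        30.00        28.9485        57.8970         173.6909
  3        30.00        28.4366        85.3098         341.2394
  4        30.00        27.9338       111.7352         558.6762
  5     1,030.00       942.1029     4,710.5144      28,263.0866
  Σ                  1,056.8913     4,994.9260      29,395.6321
P = 1,056.8913; D_Mac = 4.72605 yrs; D_mod = 4.64249 yrs; C = 26.83842.
Duration effect: -4.64249 × (+0.006) = -0.027855
Convexity effect: 0.5 × 26.83842 × (0.006)² = +0.0004831
ΔP/P ≈ -0.027855 + 0.0004831 = -0.027372 = -2.7372%.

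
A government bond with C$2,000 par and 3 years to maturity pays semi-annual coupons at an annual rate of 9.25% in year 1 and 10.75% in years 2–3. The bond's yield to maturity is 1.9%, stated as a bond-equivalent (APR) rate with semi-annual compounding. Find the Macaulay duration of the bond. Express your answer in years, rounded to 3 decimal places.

2.709 years

Periodic yield y = 0.0095. Discount each cash flow and weight by its period:
  t   CF        PV=CF/(1+0.0095)^t    t·PV
  1        92.50        91.6295        91.6295
  2        92.50        90.7672       181.5345
  3       107.50       104.4936       313.4807
  4       107.50       103.5102       414.0408
  5       107.50       102.5361       512.6806
  6     2,107.50     1,991.2677    11,947.6060
  Σ                  2,484.2043    13,460.9721
Price P = Σ PV = 2,484.2043.
Macaulay duration = Σ(t·PV) / P = 13,460.9721 / 2,484.2043 = 5.41863 half-year periods.
In years: 5.41863 / 2 = 2.70931 years.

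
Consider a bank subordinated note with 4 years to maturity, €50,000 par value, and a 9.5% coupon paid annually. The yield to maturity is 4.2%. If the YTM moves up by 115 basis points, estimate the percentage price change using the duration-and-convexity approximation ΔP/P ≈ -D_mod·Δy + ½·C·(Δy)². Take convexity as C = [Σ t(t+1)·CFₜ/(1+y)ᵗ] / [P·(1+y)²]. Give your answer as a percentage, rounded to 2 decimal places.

-3.82%

With y = 0.042:
  t   CF        PV=CF/(1+0.042)^t    t·PV        t(t+1)·PV
  1     4,750.00     4,558.5413     4,558.5413       9,117.0825
  2     4,750.00     4,374.7997     8,749.5994      26,248.7981
  3     4,750.00     4,198.4642    12,595.3926      50,381.5702
  4    54,750.00    46,442.2495   185,768.9982     928,844.9908
  Σ                 59,574.0547   211,672.5313   1,014,592.4416
P = 59,574.0547; D_Mac = 3.55310 yrs; D_mod = 3.40988 yrs; C = 15.68552.
Duration effect: -3.40988 × (+0.0115) = -0.039214
Convexity effect: 0.5 × 15.68552 × (0.0115)² = +0.0010372
ΔP/P ≈ -0.039214 + 0.0010372 = -0.038176 = -3.8176%.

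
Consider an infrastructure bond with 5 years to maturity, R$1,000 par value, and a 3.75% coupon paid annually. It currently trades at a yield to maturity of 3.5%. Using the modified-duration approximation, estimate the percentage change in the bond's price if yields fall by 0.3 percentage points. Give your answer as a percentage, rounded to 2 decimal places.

Periodic yield y = 0.035. Modified duration first:
  t   CF        PV=CF/(1+0.035)^t    t·PV
  1        37.50        36.2319        36.2319
  2        37.50        35.0067        70.0133
  3        37.50        33.8229       101.4686
  4        37.50        32.6791       130.7163
  5     1,037.50       873.5472     4,367.7358
  Σ                  1,011.2876     4,706.1659
P = 1,011.2876; D_Mac = 4.65364 yrs; D_mod = 4.65364/(1+0.035) = 4.49627 yrs.
ΔP/P ≈ -D_mod · Δy = -4.49627 × (-0.003) = +0.013489 = +1.3489%.

+1.35%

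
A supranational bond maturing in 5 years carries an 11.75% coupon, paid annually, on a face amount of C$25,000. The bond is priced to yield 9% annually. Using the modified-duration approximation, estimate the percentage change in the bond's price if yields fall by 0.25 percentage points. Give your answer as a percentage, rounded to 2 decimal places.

Periodic yield y = 0.09. Modified duration first:
  t   CF        PV=CF/(1+0.09)^t    t·PV
  1     2,937.50     2,694.9541     2,694.9541
  2     2,937.50     2,472.4350     4,944.8700
  3     2,937.50     2,268.2890     6,804.8669
  4     2,937.50     2,080.9991     8,323.9962
  5    27,937.50    18,157.4581    90,787.2905
  Σ                 27,674.1352   113,555.9778
P = 27,674.1352; D_Mac = 4.10333 yrs; D_mod = 4.10333/(1+0.09) = 3.76452 yrs.
ΔP/P ≈ -D_mod · Δy = -3.76452 × (-0.0025) = +0.009411 = +0.9411%.

+0.94%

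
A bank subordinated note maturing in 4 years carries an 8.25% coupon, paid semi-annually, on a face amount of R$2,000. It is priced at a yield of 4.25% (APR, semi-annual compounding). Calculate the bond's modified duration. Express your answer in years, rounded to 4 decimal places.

Periodic yield y = 0.02125. First find Macaulay duration:
  t   CF        PV=CF/(1+0.02125)^t    t·PV
  1        82.50        80.7834        80.7834
  2        82.50        79.1024       158.2049
  3        82.50        77.4565       232.3694
  4        82.50        75.8448       303.3791
  5        82.50        74.2666       371.3331
  6        82.50        72.7213       436.3277
  7        82.50        71.2081       498.4568
  8     2,082.50     1,760.0640    14,080.5118
  Σ                  2,291.4470    16,161.3661
P = 2,291.4470; Macaulay duration = 16,161.3661 / 2,291.4470 = 7.05291 half-year periods = 3.52645 years.
Modified duration = D_Mac / (1 + y) = 3.52645 / 1.02125 = 3.45308 years.

3.4531 years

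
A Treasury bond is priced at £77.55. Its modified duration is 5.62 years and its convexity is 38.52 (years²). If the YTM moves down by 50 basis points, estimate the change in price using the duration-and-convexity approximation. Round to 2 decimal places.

Duration effect: -D_mod·Δy = -5.62 × (-0.005) = +0.028100
Convexity effect: ½·C·(Δy)² = 0.5 × 38.52 × (-0.005)² = +0.0004815
ΔP/P ≈ +0.028100 + 0.0004815 = +0.0285815
ΔP ≈ 77.55 × (+0.0285815) = +2.216495325.

+£2.22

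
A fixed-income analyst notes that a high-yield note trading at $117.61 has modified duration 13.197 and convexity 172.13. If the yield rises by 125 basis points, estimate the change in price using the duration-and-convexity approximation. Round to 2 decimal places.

Duration effect: -D_mod·Δy = -13.197 × (+0.0125) = -0.1649625
Convexity effect: ½·C·(Δy)² = 0.5 × 172.13 × (0.0125)² = +0.01344765625
ΔP/P ≈ -0.1649625 + 0.01344765625 = -0.15151484375
ΔP ≈ 117.61 × (-0.15151484375) = -17.8196607734375.

-$17.82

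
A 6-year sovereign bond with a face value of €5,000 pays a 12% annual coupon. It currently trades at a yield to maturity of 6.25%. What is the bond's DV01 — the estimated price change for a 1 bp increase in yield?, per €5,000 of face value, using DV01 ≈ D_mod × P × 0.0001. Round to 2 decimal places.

€2.88

Periodic yield y = 0.0625.
  t   CF        PV=CF/(1+0.0625)^t    t·PV
  1       600.00       564.7059       564.7059
  2       600.00       531.4879     1,062.9758
  3       600.00       500.2239     1,500.6717
  4       600.00       470.7990     1,883.1958
  5       600.00       443.1049     2,215.5245
  6     5,600.00     3,892.3725    23,354.2350
  Σ                  6,402.6940    30,581.3087
P = 6,402.6940; D_Mac = 4.77632 yrs; D_mod = 4.49536 yrs.
DV01 ≈ 4.49536 × 6,402.6940 × 0.0001 = 2.878241.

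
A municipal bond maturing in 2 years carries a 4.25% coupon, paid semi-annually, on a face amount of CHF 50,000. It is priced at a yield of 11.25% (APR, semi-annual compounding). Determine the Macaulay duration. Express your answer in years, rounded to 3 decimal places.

Periodic yield y = 0.05625. Discount each cash flow and weight by its period:
  t   CF        PV=CF/(1+0.05625)^t    t·PV
  1     1,062.50     1,005.9172     1,005.9172
  2     1,062.50       952.3476     1,904.6952
  3     1,062.50       901.6309     2,704.8926
  4    51,062.50    41,023.7339   164,094.9354
  Σ                 43,883.6295   169,710.4404
Price P = Σ PV = 43,883.6295.
Macaulay duration = Σ(t·PV) / P = 169,710.4404 / 43,883.6295 = 3.86728 half-year periods.
In years: 3.86728 / 2 = 1.93364 years.

1.934 years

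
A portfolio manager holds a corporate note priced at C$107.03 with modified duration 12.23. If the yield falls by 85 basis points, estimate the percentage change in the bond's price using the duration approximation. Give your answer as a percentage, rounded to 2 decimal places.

+10.40%

Duration approximation: ΔP/P ≈ -D_mod · Δy = -12.23 × (-0.0085) = +0.103955.
As a percentage: +10.3955%.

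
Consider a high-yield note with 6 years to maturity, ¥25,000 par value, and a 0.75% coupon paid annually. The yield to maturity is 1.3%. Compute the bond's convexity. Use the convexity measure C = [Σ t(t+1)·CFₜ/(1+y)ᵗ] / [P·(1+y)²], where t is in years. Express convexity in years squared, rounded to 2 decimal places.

39.91

With y = 0.013:
  t   CF        PV=CF/(1+0.013)^t    t·PV        t(t+1)·PV
  1       187.50       185.0938       185.0938         370.1876
  2       187.50       182.7184       365.4369       1,096.3106
  3       187.50       180.3736       541.1208       2,164.4830
  4       187.50       178.0588       712.2353       3,561.1764
  5       187.50       175.7738       878.8688       5,273.2128
  6    25,187.50    23,309.2549   139,855.5295     978,988.7062
  Σ                 24,211.2733   142,538.2850     991,454.0766
P = 24,211.2733.
Convexity = Σ t(t+1)·PV / [P·(1+y)²] = 991,454.0766 / (24,211.2733 × 1.026169) = 39.90581.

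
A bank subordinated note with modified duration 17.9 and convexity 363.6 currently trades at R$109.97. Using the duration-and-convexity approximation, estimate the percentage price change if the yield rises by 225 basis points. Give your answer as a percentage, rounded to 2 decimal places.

-31.07%

Duration effect: -D_mod·Δy = -17.9 × (+0.0225) = -0.402750
Convexity effect: ½·C·(Δy)² = 0.5 × 363.6 × (0.0225)² = +0.09203625
ΔP/P ≈ -0.402750 + 0.09203625 = -0.31071375
= -31.071375%.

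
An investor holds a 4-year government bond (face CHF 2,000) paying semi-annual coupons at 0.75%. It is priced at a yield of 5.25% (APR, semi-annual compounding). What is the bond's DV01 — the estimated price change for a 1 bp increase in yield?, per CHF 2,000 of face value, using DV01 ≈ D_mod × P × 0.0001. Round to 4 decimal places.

CHF 0.6450

Periodic yield y = 0.02625.
  t   CF        PV=CF/(1+0.02625)^t    t·PV
  1         7.50         7.3082         7.3082
  2         7.50         7.1212        14.2425
  3         7.50         6.9391        20.8172
  4         7.50         6.7616        27.0463
  5         7.50         6.5886        32.9432
  6         7.50         6.4201        38.5206
  7         7.50         6.2559        43.7912
  8     2,007.50     1,631.6620    13,053.2958
  Σ                  1,679.0567    13,237.9650
P = 1,679.0567; D_Mac = 7.88417 half-year periods = 3.94208 yrs; D_mod = 3.84125 yrs.
DV01 ≈ 3.84125 × 1,679.0567 × 0.0001 = 0.644968.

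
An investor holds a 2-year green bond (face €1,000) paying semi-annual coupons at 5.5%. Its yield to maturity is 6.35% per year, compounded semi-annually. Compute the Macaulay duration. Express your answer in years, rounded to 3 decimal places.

Periodic yield y = 0.03175. Discount each cash flow and weight by its period:
  t   CF        PV=CF/(1+0.03175)^t    t·PV
  1        27.50        26.6537        26.6537
  2        27.50        25.8335        51.6671
  3        27.50        25.0386        75.1157
  4     1,027.50       906.7424     3,626.9696
  Σ                    984.2682     3,780.4060
Price P = Σ PV = 984.2682.
Macaulay duration = Σ(t·PV) / P = 3,780.4060 / 984.2682 = 3.84083 half-year periods.
In years: 3.84083 / 2 = 1.92041 years.

1.920 years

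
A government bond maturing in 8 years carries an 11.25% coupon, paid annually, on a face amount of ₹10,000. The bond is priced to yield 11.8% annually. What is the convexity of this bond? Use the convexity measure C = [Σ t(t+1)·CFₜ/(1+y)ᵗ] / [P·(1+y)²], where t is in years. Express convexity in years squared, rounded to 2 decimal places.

35.54

With y = 0.118:
  t   CF        PV=CF/(1+0.118)^t    t·PV        t(t+1)·PV
  1     1,125.00     1,006.2612     1,006.2612       2,012.5224
  2     1,125.00       900.0547     1,800.1094       5,400.3283
  3     1,125.00       805.0579     2,415.1737       9,660.6947
  4     1,125.00       720.0876     2,880.3502      14,401.7512
  5     1,125.00       644.0855     3,220.4274      19,322.5642
  6     1,125.00       576.1051     3,456.6305      24,196.4132
  7     1,125.00       515.2997     3,607.0980      28,856.7837
  8    11,125.00     4,557.9084    36,463.2671     328,169.4035
  Σ                  9,724.8600    54,849.3174     432,020.4612
P = 9,724.8600.
Convexity = Σ t(t+1)·PV / [P·(1+y)²] = 432,020.4612 / (9,724.8600 × 1.249924) = 35.54163.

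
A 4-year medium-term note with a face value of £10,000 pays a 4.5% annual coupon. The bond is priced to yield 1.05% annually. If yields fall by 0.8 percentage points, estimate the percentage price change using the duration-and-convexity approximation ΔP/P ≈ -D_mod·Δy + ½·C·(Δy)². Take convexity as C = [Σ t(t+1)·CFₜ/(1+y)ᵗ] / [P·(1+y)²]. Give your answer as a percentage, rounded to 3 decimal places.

With y = 0.0105:
  t   CF        PV=CF/(1+0.0105)^t    t·PV        t(t+1)·PV
  1       450.00       445.3241       445.3241         890.6482
  2       450.00       440.6968       881.3936       2,644.1807
  3       450.00       436.1175     1,308.3526       5,233.4106
  4    10,450.00    10,022.3836    40,089.5342     200,447.6711
  Σ                 11,344.5220    42,724.6045     209,215.9105
P = 11,344.5220; D_Mac = 3.76610 yrs; D_mod = 3.72697 yrs; C = 18.06075.
Duration effect: -3.72697 × (-0.008) = +0.029816
Convexity effect: 0.5 × 18.06075 × (-0.008)² = +0.0005779
ΔP/P ≈ +0.029816 + 0.0005779 = +0.030394 = +3.0394%.

+3.039%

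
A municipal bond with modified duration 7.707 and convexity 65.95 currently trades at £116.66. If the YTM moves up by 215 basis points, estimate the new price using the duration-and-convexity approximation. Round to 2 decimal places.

£99.11

Duration effect: -D_mod·Δy = -7.707 × (+0.0215) = -0.1657005
Convexity effect: ½·C·(Δy)² = 0.5 × 65.95 × (0.0215)² = +0.01524269375
ΔP/P ≈ -0.1657005 + 0.01524269375 = -0.15045780625
New price ≈ 116.66 × (1 - 0.15045780625) = 99.107592322875.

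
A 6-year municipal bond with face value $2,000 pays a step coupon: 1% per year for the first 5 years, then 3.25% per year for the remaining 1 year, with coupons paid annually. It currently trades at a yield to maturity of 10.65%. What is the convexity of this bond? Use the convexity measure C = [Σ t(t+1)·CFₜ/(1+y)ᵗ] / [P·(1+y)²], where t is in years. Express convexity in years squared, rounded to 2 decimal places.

With y = 0.1065:
  t   CF        PV=CF/(1+0.1065)^t    t·PV        t(t+1)·PV
  1        20.00        18.0750        18.0750          36.1500
  2        20.00        16.3353        32.6706          98.0118
  3        20.00        14.7630        44.2891         177.1565
  4        20.00        13.3421        53.3684         266.8421
  5        20.00        12.0579        60.2897         361.7380
  6     2,065.00     1,125.1529     6,750.9174      47,256.4221
  Σ                  1,199.7263     6,959.6103      48,196.3205
P = 1,199.7263.
Convexity = Σ t(t+1)·PV / [P·(1+y)²] = 48,196.3205 / (1,199.7263 × 1.224342) = 32.81171.

32.81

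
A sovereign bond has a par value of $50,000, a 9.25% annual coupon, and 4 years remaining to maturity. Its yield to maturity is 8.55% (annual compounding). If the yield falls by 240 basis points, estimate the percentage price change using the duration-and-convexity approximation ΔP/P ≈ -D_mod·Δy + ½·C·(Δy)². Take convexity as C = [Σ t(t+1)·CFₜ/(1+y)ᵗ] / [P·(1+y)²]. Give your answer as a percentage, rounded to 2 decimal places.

With y = 0.0855:
  t   CF        PV=CF/(1+0.0855)^t    t·PV        t(t+1)·PV
  1     4,625.00     4,260.7094     4,260.7094       8,521.4187
  2     4,625.00     3,925.1123     7,850.2245      23,550.6735
  3     4,625.00     3,615.9486    10,847.8459      43,391.3837
  4    54,625.00    39,343.4227   157,373.6908     786,868.4539
  Σ                 51,145.1929   180,332.4706     862,331.9298
P = 51,145.1929; D_Mac = 3.52589 yrs; D_mod = 3.24817 yrs; C = 14.30902.
Duration effect: -3.24817 × (-0.024) = +0.077956
Convexity effect: 0.5 × 14.30902 × (-0.024)² = +0.0041210
ΔP/P ≈ +0.077956 + 0.0041210 = +0.082077 = +8.2077%.

+8.21%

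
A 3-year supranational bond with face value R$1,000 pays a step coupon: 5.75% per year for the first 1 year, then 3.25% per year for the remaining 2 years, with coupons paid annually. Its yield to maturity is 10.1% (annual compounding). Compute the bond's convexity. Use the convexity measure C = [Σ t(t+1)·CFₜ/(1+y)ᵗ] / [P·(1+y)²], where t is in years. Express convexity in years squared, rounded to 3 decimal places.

9.238

With y = 0.101:
  t   CF        PV=CF/(1+0.101)^t    t·PV        t(t+1)·PV
  1        57.50        52.2252        52.2252         104.4505
  2        32.50        26.8107        53.6215         160.8644
  3     1,032.50       773.6207     2,320.8622       9,283.4489
  Σ                    852.6567     2,426.7089       9,548.7638
P = 852.6567.
Convexity = Σ t(t+1)·PV / [P·(1+y)²] = 9,548.7638 / (852.6567 × 1.212201) = 9.23843.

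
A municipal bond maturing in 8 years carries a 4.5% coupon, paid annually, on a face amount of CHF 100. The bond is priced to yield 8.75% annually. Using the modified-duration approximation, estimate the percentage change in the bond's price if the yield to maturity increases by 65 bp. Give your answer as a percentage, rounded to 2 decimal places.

-4.01%

Periodic yield y = 0.0875. Modified duration first:
  t   CF        PV=CF/(1+0.0875)^t    t·PV
  1         4.50         4.1379         4.1379
  2         4.50         3.8050         7.6100
  3         4.50         3.4988        10.4965
  4         4.50         3.2173        12.8693
  5         4.50         2.9585        14.7923
  6         4.50         2.7204        16.3226
  7         4.50         2.5015        17.5108
  8       104.50        53.4173       427.3386
  Σ                     76.2569       511.0781
P = 76.2569; D_Mac = 6.70206 yrs; D_mod = 6.70206/(1+0.0875) = 6.16281 yrs.
ΔP/P ≈ -D_mod · Δy = -6.16281 × (+0.0065) = -0.040058 = -4.0058%.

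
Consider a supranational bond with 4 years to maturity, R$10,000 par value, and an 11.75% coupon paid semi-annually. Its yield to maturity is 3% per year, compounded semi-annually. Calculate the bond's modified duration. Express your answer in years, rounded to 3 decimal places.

Periodic yield y = 0.015. First find Macaulay duration:
  t   CF        PV=CF/(1+0.015)^t    t·PV
  1       587.50       578.8177       578.8177
  2       587.50       570.2638     1,140.5276
  3       587.50       561.8362     1,685.5087
  4       587.50       553.5332     2,214.1329
  5       587.50       545.3529     2,726.7647
  6       587.50       537.2935     3,223.7612
  7       587.50       529.3532     3,705.4727
  8    10,587.50     9,398.6415    75,189.1322
  Σ                 13,275.0922    90,464.1177
P = 13,275.0922; Macaulay duration = 90,464.1177 / 13,275.0922 = 6.81458 half-year periods = 3.40729 years.
Modified duration = D_Mac / (1 + y) = 3.40729 / 1.015 = 3.35693 years.

3.357 years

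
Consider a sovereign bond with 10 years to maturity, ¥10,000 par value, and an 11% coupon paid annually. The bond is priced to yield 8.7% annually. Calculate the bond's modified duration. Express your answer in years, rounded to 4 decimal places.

6.2340 years

Periodic yield y = 0.087. First find Macaulay duration:
  t   CF        PV=CF/(1+0.087)^t    t·PV
  1     1,100.00     1,011.9595     1,011.9595
  2     1,100.00       930.9655     1,861.9310
  3     1,100.00       856.4540     2,569.3621
  4     1,100.00       787.9062     3,151.6247
  5     1,100.00       724.8447     3,624.2235
  6     1,100.00       666.8304     4,000.9827
  7     1,100.00       613.4595     4,294.2163
  8     1,100.00       564.3601     4,514.8811
  9     1,100.00       519.1906     4,672.7150
  10   11,100.00     4,819.7836    48,197.8358
  Σ                 11,495.7541    77,899.7318
P = 11,495.7541; Macaulay duration = 77,899.7318 / 11,495.7541 = 6.77639 years.
Modified duration = D_Mac / (1 + y) = 6.77639 / 1.087 = 6.23403 years.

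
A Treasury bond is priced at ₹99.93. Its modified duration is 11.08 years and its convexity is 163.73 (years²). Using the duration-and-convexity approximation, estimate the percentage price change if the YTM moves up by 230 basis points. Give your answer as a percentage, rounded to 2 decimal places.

-21.15%

Duration effect: -D_mod·Δy = -11.08 × (+0.023) = -0.254840
Convexity effect: ½·C·(Δy)² = 0.5 × 163.73 × (0.023)² = +0.043306585
ΔP/P ≈ -0.254840 + 0.043306585 = -0.211533415
= -21.1533415%.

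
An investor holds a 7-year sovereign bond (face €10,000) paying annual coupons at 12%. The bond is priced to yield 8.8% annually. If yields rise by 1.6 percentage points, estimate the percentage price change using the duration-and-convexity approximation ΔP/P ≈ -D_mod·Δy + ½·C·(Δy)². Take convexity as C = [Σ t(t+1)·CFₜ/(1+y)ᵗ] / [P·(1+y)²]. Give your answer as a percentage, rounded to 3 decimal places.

-7.320%

With y = 0.088:
  t   CF        PV=CF/(1+0.088)^t    t·PV        t(t+1)·PV
  1     1,200.00     1,102.9412     1,102.9412       2,205.8824
  2     1,200.00     1,013.7327     2,027.4654       6,082.3962
  3     1,200.00       931.7396     2,795.2188      11,180.8754
  4     1,200.00       856.3783     3,425.5133      17,127.5664
  5     1,200.00       787.1124     3,935.5621      23,613.3728
  6     1,200.00       723.4489     4,340.6935      30,384.8547
  7    11,200.00     6,206.0569    43,442.3985     347,539.1880
  Σ                 11,621.4101    61,069.7929     438,134.1359
P = 11,621.4101; D_Mac = 5.25494 yrs; D_mod = 4.82991 yrs; C = 31.84861.
Duration effect: -4.82991 × (+0.016) = -0.077279
Convexity effect: 0.5 × 31.84861 × (0.016)² = +0.0040766
ΔP/P ≈ -0.077279 + 0.0040766 = -0.073202 = -7.3202%.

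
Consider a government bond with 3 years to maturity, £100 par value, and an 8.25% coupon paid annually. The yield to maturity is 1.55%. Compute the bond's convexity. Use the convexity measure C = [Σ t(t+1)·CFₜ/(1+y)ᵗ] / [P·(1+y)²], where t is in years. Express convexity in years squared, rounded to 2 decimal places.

With y = 0.0155:
  t   CF        PV=CF/(1+0.0155)^t    t·PV        t(t+1)·PV
  1         8.25         8.1241         8.1241          16.2482
  2         8.25         8.0001        16.0002          48.0005
  3       108.25       103.3685       310.1054       1,240.4217
  Σ                    119.4926       334.2297       1,304.6703
P = 119.4926.
Convexity = Σ t(t+1)·PV / [P·(1+y)²] = 1,304.6703 / (119.4926 × 1.031240) = 10.58766.

10.59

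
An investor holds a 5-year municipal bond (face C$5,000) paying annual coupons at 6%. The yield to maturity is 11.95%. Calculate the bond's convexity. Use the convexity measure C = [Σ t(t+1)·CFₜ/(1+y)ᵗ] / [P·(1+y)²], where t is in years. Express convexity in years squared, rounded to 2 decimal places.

20.07

With y = 0.1195:
  t   CF        PV=CF/(1+0.1195)^t    t·PV        t(t+1)·PV
  1       300.00       267.9768       267.9768         535.9536
  2       300.00       239.3718       478.7437       1,436.2310
  3       300.00       213.8203       641.4609       2,565.8438
  4       300.00       190.9963       763.9850       3,819.9252
  5     5,300.00     3,014.0842    15,070.4210      90,422.5259
  Σ                  3,926.2494    17,222.5874      98,780.4795
P = 3,926.2494.
Convexity = Σ t(t+1)·PV / [P·(1+y)²] = 98,780.4795 / (3,926.2494 × 1.253280) = 20.07451.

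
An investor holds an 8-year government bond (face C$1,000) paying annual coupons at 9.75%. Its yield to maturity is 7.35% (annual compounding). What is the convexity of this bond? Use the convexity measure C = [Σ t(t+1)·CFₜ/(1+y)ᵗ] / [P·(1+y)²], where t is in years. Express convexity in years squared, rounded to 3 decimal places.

42.543

With y = 0.0735:
  t   CF        PV=CF/(1+0.0735)^t    t·PV        t(t+1)·PV
  1        97.50        90.8244        90.8244         181.6488
  2        97.50        84.6059       169.2117         507.6352
  3        97.50        78.8131       236.4393         945.7573
  4        97.50        73.4170       293.6679       1,468.3393
  5        97.50        68.3903       341.9514       2,051.7084
  6        97.50        63.7078       382.2465       2,675.7258
  7        97.50        59.3458       415.4209       3,323.3670
  8     1,097.50       622.2833     4,978.2663      44,804.3968
  Σ                  1,141.3875     6,908.0285      55,958.5787
P = 1,141.3875.
Convexity = Σ t(t+1)·PV / [P·(1+y)²] = 55,958.5787 / (1,141.3875 × 1.152402) = 42.54313.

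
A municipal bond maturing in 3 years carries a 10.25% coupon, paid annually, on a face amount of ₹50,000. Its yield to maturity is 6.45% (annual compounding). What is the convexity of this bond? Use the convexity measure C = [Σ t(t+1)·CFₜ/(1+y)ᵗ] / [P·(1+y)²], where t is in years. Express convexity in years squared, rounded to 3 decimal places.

9.383

With y = 0.0645:
  t   CF        PV=CF/(1+0.0645)^t    t·PV        t(t+1)·PV
  1     5,125.00     4,814.4669     4,814.4669       9,628.9338
  2     5,125.00     4,522.7495     9,045.4991      27,136.4972
  3    55,125.00    45,699.5165   137,098.5495     548,394.1979
  Σ                 55,036.7329   150,958.5154     585,159.6289
P = 55,036.7329.
Convexity = Σ t(t+1)·PV / [P·(1+y)²] = 585,159.6289 / (55,036.7329 × 1.133160) = 9.38276.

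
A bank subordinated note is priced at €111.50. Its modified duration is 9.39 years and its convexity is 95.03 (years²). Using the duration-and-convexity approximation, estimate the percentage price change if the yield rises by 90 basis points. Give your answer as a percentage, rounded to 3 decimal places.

Duration effect: -D_mod·Δy = -9.39 × (+0.009) = -0.084510
Convexity effect: ½·C·(Δy)² = 0.5 × 95.03 × (0.009)² = +0.003848715
ΔP/P ≈ -0.084510 + 0.003848715 = -0.080661285
= -8.0661285%.

-8.066%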